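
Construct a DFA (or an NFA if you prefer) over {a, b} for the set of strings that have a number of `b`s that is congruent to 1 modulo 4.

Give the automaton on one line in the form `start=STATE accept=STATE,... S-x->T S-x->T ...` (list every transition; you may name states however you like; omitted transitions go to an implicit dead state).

start=s0 accept=s1 s0-a->s0 s0-b->s1 s1-a->s1 s1-b->s2 s2-a->s2 s2-b->s3 s3-a->s3 s3-b->s0

Keep the running count of `b`s modulo 4: each `b` advances along the cycle s0 → s1 → s2 → s3 → s0 while other symbols loop. Accept at s1.
With 4 states:
        a   b  
>  s0   s0  s1 
 * s1   s1  s2 
   s2   s2  s3 
   s3   s3  s0 
(> = start, * = accepting)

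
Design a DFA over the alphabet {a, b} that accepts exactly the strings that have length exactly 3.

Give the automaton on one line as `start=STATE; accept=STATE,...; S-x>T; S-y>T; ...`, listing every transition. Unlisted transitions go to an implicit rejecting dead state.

Count input length up to 4: every symbol moves from s0 toward s4, which means 'more than 3' and absorbs. Accept from {s3}.
With 5 states:
        a   b  
>  s0   s1  s1 
   s1   s2  s2 
   s2   s3  s3 
 * s3   s4  s4 
   s4   s4  s4 
(> = start, * = accepting)

start=s0; accept=s3; s0-a>s1; s0-b>s1; s1-a>s2; s1-b>s2; s2-a>s3; s2-b>s3; s3-a>s4; s3-b>s4; s4-a>s4; s4-b>s4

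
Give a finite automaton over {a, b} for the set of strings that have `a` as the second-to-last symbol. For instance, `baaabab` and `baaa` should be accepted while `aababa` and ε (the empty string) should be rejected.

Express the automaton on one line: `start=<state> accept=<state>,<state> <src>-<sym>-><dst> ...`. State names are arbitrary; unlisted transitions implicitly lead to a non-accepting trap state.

A DFA must remember the last 2 symbols (since which symbol is second-to-last isn't known until the input ends). Use one state per possible window of the last ≤2 symbols; accept from those whose window starts with `a`.
A 7-state machine:
        a   b  
>  q0   q1  q2 
   q1   q3  q4 
   q2   q5  q6 
 * q3   q3  q4 
 * q4   q5  q6 
   q5   q3  q4 
   q6   q5  q6 
(> = start, * = accepting)

start=q0 accept=q3,q4 q0-a->q1 q0-b->q2 q1-a->q3 q1-b->q4 q2-a->q5 q2-b->q6 q3-a->q3 q3-b->q4 q4-a->q5 q4-b->q6 q5-a->q3 q5-b->q4 q6-a->q5 q6-b->q6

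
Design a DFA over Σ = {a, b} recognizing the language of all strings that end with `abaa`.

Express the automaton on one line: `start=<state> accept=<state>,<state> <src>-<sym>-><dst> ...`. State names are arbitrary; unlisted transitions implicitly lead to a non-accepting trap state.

Let each state record the length of the longest suffix of the input read so far that is also a prefix of `abaa`. q1 means the last symbol is `a`; q2 means the last 2 symbols are `ab`; q3 means the last 3 symbols are `aba`; q4 means the last 4 symbols are `abaa`. Accept only at q4, where the string currently ends in `abaa`.
5 states suffice.
        a   b  
>  q0   q1  q0 
   q1   q1  q2 
   q2   q3  q0 
   q3   q4  q2 
 * q4   q1  q2 
(> = start, * = accepting)

start=q0 accept=q4 q0-a->q1 q0-b->q0 q1-a->q1 q1-b->q2 q2-a->q3 q2-b->q0 q3-a->q4 q3-b->q2 q4-a->q1 q4-b->q2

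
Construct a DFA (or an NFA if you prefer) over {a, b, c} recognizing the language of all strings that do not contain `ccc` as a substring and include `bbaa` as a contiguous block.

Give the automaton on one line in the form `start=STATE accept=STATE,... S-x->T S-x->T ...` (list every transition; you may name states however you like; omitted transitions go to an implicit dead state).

start=s0 accept=s7,s9,s11 s0-a->s0 s0-b->s1 s0-c->s2 s1-a->s0 s1-b->s3 s1-c->s2 s2-a->s0 s2-b->s1 s2-c->s4 s3-a->s5 s3-b->s3 s3-c->s2 s4-a->s0 s4-b->s1 s4-c->s6 s5-a->s7 s5-b->s1 s5-c->s2 s6-a->s6 s6-b->s8 s6-c->s6 s7-a->s7 s7-b->s7 s7-c->s9 s8-a->s6 s8-b->s10 s8-c->s6 s9-a->s7 s9-b->s7 s9-c->s11 s10-a->s12 s10-b->s10 s10-c->s6 s11-a->s7 s11-b->s7 s11-c->s13 s12-a->s13 s12-b->s8 s12-c->s6 s13-a->s13 s13-b->s13 s13-c->s13

Run two small machines in parallel and take their product. One (4 states) tracks partial matches of the forbidden pattern `ccc`; the other (5 states) tracks whether and how much of `bbaa` has been seen. Each combined state is a pair, one component from each; accept when both components accept.
          a    b    c  
>  s0     s0   s1   s2 
   s1     s0   s3   s2 
   s2     s0   s1   s4 
   s3     s5   s3   s2 
   s4     s0   s1   s6 
   s5     s7   s1   s2 
   s6     s6   s8   s6 
 * s7     s7   s7   s9 
   s8     s6  s10   s6 
 * s9     s7   s7  s11 
   s10   s12  s10   s6 
 * s11    s7   s7  s13 
   s12   s13   s8   s6 
   s13   s13  s13  s13 
(> = start, * = accepting)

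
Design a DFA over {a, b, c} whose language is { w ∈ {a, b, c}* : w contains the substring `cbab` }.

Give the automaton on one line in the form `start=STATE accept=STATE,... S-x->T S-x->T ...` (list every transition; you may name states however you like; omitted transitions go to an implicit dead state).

States q0..q3 record the length of the longest prefix of `cbab` that matches the current input suffix. Reaching q4 means `cbab` has been seen, and we stay there forever. Accept from q4.
        a   b   c  
>  q0   q0  q0  q1 
   q1   q0  q2  q1 
   q2   q3  q0  q1 
   q3   q0  q4  q1 
 * q4   q4  q4  q4 
(> = start, * = accepting)

start=q0 accept=q4 q0-a->q0 q0-b->q0 q0-c->q1 q1-a->q0 q1-b->q2 q1-c->q1 q2-a->q3 q2-b->q0 q2-c->q1 q3-a->q0 q3-b->q4 q3-c->q1 q4-a->q4 q4-b->q4 q4-c->q4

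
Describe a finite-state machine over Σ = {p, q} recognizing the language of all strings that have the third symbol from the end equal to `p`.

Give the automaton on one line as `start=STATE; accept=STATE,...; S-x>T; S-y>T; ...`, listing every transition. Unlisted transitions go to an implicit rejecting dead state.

start=S0; accept=S7,S8,S9,S10; S0-p>S1; S0-q>S2; S1-p>S3; S1-q>S4; S2-p>S5; S2-q>S6; S3-p>S7; S3-q>S8; S4-p>S9; S4-q>S10; S5-p>S11; S5-q>S12; S6-p>S13; S6-q>S14; S7-p>S7; S7-q>S8; S8-p>S9; S8-q>S10; S9-p>S11; S9-q>S12; S10-p>S13; S10-q>S14; S11-p>S7; S11-q>S8; S12-p>S9; S12-q>S10; S13-p>S11; S13-q>S12; S14-p>S13; S14-q>S14

Because acceptance depends on a position counted from the end, the machine has to buffer the most recent 3 symbols. Make each state the string of the last up-to-3 symbols read; on input `x` shift the window left and append `x`. Accept when the buffered window has length 3 and begins with `p`.
A 15-state machine:
          p    q  
>  S0     S1   S2 
   S1     S3   S4 
   S2     S5   S6 
   S3     S7   S8 
   S4     S9  S10 
   S5    S11  S12 
   S6    S13  S14 
 * S7     S7   S8 
 * S8     S9  S10 
 * S9    S11  S12 
 * S10   S13  S14 
   S11    S7   S8 
   S12    S9  S10 
   S13   S11  S12 
   S14   S13  S14 
(> = start, * = accepting)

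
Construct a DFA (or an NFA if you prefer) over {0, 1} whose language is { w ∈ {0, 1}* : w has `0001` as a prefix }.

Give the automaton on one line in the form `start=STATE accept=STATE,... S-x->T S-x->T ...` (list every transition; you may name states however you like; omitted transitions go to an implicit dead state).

start=q0 accept=q4 q0-0->q1 q0-1->q5 q1-0->q2 q1-1->q5 q2-0->q3 q2-1->q5 q3-0->q5 q3-1->q4 q4-0->q4 q4-1->q4 q5-0->q5 q5-1->q5

Walk along `0001` while the input agrees: from q0 take `0` to q1, and so on. Any deviation drops to the rejecting sink q5. Once q4 is reached the prefix is confirmed and every continuation is accepted.
With 6 states:
        0   1  
>  q0   q1  q5 
   q1   q2  q5 
   q2   q3  q5 
   q3   q5  q4 
 * q4   q4  q4 
   q5   q5  q5 
(> = start, * = accepting)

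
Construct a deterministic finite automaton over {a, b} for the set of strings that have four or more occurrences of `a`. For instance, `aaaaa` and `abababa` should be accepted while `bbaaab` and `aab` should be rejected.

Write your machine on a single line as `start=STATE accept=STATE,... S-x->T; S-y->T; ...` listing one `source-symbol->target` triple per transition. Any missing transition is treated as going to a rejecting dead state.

start=s0; accept=s4,s5; s0-a->s1; s0-b->s0; s1-a->s2; s1-b->s1; s2-a->s3; s2-b->s2; s3-a->s4; s3-b->s3; s4-a->s5; s4-b->s4; s5-a->s5; s5-b->s5

Count `a`s, saturating at 5: states s0 through s4 mean 0 through 4 `a`s seen; s5 means more than 4. Each `a` increments (capped at s5); other symbols loop. Accept from {s4, s5}.
With 6 states:
        a   b  
>  s0   s1  s0 
   s1   s2  s1 
   s2   s3  s2 
   s3   s4  s3 
 * s4   s5  s4 
 * s5   s5  s5 
(> = start, * = accepting)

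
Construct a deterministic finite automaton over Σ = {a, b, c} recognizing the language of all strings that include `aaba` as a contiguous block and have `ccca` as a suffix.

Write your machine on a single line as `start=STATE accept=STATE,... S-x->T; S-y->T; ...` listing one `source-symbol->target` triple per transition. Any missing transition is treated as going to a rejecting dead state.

Build one automaton per condition and run them in lockstep. One (5 states) tracks whether and how much of `aaba` has been seen; the other (5 states) tracks how much of the suffix `ccca` has currently been matched. Each combined state is a pair, one component from each; accept when both components accept. Equivalent product states are then merged.
A 9-state machine:
        a   b   c  
>  q0   q1  q0  q0 
   q1   q2  q0  q0 
   q2   q2  q3  q0 
   q3   q4  q0  q0 
   q4   q4  q4  q5 
   q5   q4  q4  q6 
   q6   q4  q4  q7 
   q7   q8  q4  q7 
 * q8   q4  q4  q5 
(> = start, * = accepting)

start=q0; accept=q8; q0-a->q1; q0-b->q0; q0-c->q0; q1-a->q2; q1-b->q0; q1-c->q0; q2-a->q2; q2-b->q3; q2-c->q0; q3-a->q4; q3-b->q0; q3-c->q0; q4-a->q4; q4-b->q4; q4-c->q5; q5-a->q4; q5-b->q4; q5-c->q6; q6-a->q4; q6-b->q4; q6-c->q7; q7-a->q8; q7-b->q4; q7-c->q7; q8-a->q4; q8-b->q4; q8-c->q5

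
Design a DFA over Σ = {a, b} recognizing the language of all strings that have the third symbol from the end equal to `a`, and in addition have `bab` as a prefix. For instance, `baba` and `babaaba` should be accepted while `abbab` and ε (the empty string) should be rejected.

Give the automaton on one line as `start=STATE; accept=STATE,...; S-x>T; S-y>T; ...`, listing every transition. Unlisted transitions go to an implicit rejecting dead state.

start=q0; accept=q5,q6,q10,q11; q0-a>q1; q0-b>q2; q1-a>q1; q1-b>q1; q2-a>q3; q2-b>q1; q3-a>q1; q3-b>q4; q4-a>q5; q4-b>q6; q5-a>q7; q5-b>q4; q6-a>q8; q6-b>q9; q7-a>q10; q7-b>q11; q8-a>q7; q8-b>q4; q9-a>q8; q9-b>q9; q10-a>q10; q10-b>q11; q11-a>q5; q11-b>q6

Build one automaton per condition and run them in lockstep. One (15 states) tracks the last 3 symbols read; the other (5 states) tracks whether the input so far still matches the prefix `bab`. Each combined state is a pair, one component from each; accept when both components accept. After merging equivalent states the machine shrinks.
12 states suffice.
          a    b  
>  q0     q1   q2 
   q1     q1   q1 
   q2     q3   q1 
   q3     q1   q4 
   q4     q5   q6 
 * q5     q7   q4 
 * q6     q8   q9 
   q7    q10  q11 
   q8     q7   q4 
   q9     q8   q9 
 * q10   q10  q11 
 * q11    q5   q6 
(> = start, * = accepting)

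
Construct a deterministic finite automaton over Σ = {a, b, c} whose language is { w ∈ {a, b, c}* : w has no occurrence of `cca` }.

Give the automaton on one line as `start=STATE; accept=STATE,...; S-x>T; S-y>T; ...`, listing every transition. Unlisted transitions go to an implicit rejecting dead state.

This is the complement of 'contains `cca`'. Use the same substring-matching states — q0 through q3 holding how much of `cca` has just been matched — but flip the accepting set: everything except the trap q3 accepts.
        a   b   c  
>* q0   q0  q0  q1 
 * q1   q0  q0  q2 
 * q2   q3  q0  q2 
   q3   q3  q3  q3 
(> = start, * = accepting)

start=q0; accept=q0,q1,q2; q0-a>q0; q0-b>q0; q0-c>q1; q1-a>q0; q1-b>q0; q1-c>q2; q2-a>q3; q2-b>q0; q2-c>q2; q3-a>q3; q3-b>q3; q3-c>q3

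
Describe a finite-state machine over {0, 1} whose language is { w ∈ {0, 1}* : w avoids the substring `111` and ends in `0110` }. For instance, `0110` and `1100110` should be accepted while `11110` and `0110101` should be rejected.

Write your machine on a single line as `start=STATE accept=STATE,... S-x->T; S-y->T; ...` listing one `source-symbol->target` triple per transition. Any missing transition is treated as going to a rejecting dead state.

Run two small machines in parallel and take their product. One (4 states) tracks partial matches of the forbidden pattern `111`; the other (5 states) tracks how much of the suffix `0110` has currently been matched. Each combined state is a pair, one component from each; accept when both components accept. Minimizing collapses redundant product states.
With 8 states:
       0  1 
>  A   B  C 
   B   B  D 
   C   B  E 
   D   B  F 
   E   B  G 
   F   H  G 
   G   G  G 
 * H   B  D 
(> = start, * = accepting)

start=A; accept=H; A-0->B; A-1->C; B-0->B; B-1->D; C-0->B; C-1->E; D-0->B; D-1->F; E-0->B; E-1->G; F-0->H; F-1->G; G-0->G; G-1->G; H-0->B; H-1->D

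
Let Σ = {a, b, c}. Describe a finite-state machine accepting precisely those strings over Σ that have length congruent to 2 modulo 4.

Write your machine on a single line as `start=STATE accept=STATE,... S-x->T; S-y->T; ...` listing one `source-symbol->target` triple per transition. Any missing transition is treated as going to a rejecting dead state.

Only the length mod 4 matters, so use a 4-cycle: from any state, every input symbol moves to the next state, wrapping S3 back to S0. Mark S2 accepting.
A 4-state machine:
        a   b   c  
>  S0   S1  S1  S1 
   S1   S2  S2  S2 
 * S2   S3  S3  S3 
   S3   S0  S0  S0 
(> = start, * = accepting)

start=S0; accept=S2; S0-a->S1; S0-b->S1; S0-c->S1; S1-a->S2; S1-b->S2; S1-c->S2; S2-a->S3; S2-b->S3; S2-c->S3; S3-a->S0; S3-b->S0; S3-c->S0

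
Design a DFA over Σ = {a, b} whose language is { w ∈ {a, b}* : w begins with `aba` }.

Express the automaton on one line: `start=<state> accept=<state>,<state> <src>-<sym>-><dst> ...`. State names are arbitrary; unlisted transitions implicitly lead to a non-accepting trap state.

start=q0 accept=q3 q0-a->q1 q0-b->q4 q1-a->q4 q1-b->q2 q2-a->q3 q2-b->q4 q3-a->q3 q3-b->q3 q4-a->q4 q4-b->q4

Walk along `aba` while the input agrees: from q0 take `a` to q1, and so on. Any deviation drops to the rejecting sink q4. Once q3 is reached the prefix is confirmed and every continuation is accepted.
With 5 states:
        a   b  
>  q0   q1  q4 
   q1   q4  q2 
   q2   q3  q4 
 * q3   q3  q3 
   q4   q4  q4 
(> = start, * = accepting)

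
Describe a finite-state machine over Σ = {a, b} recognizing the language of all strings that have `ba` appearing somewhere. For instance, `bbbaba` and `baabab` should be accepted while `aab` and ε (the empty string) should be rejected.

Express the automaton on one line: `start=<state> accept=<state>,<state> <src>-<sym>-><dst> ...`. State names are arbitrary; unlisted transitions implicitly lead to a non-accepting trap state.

start=q0 accept=q2 q0-a->q0 q0-b->q1 q1-a->q2 q1-b->q1 q2-a->q2 q2-b->q2

Track how much of `ba` has been matched so far: state q0 is no progress, q2 is the absorbing accept state reached once `ba` has occurred. Intermediate states record partial matches; on a mismatch, fall back to the longest reusable overlap.
With 3 states:
        a   b  
>  q0   q0  q1 
   q1   q2  q1 
 * q2   q2  q2 
(> = start, * = accepting)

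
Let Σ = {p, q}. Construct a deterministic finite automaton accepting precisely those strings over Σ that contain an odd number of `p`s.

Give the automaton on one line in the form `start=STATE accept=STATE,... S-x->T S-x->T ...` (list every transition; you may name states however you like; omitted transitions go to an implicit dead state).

Keep the running count of `p`s modulo 2: each `p` advances along the cycle A → B → A while other symbols loop. Accept at B.
2 states suffice.
       p  q 
>  A   B  A 
 * B   A  B 
(> = start, * = accepting)

start=A accept=B A-p->B A-q->A B-p->A B-q->B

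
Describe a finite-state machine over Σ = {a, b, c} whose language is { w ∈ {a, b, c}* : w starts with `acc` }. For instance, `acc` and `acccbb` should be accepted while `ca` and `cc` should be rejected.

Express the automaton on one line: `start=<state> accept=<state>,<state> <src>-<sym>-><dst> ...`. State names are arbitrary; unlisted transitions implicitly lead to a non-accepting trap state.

start=S0 accept=S3 S0-a->S1 S0-b->S4 S0-c->S4 S1-a->S4 S1-b->S4 S1-c->S2 S2-a->S4 S2-b->S4 S2-c->S3 S3-a->S3 S3-b->S3 S3-c->S3 S4-a->S4 S4-b->S4 S4-c->S4

Walk along `acc` while the input agrees: from S0 take `a` to S1, and so on. Any deviation drops to the rejecting sink S4. Once S3 is reached the prefix is confirmed and every continuation is accepted.
        a   b   c  
>  S0   S1  S4  S4 
   S1   S4  S4  S2 
   S2   S4  S4  S3 
 * S3   S3  S3  S3 
   S4   S4  S4  S4 
(> = start, * = accepting)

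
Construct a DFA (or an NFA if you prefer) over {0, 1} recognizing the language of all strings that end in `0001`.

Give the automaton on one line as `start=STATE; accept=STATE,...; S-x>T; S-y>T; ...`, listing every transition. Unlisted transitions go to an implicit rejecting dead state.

start=A; accept=E; A-0>B; A-1>A; B-0>C; B-1>A; C-0>D; C-1>A; D-0>D; D-1>E; E-0>B; E-1>A

Remember how much of `0001` the current input suffix matches. State A means no match yet; B means the last symbol is `0`; C means the last 2 symbols are `00`; D means the last 3 symbols are `000`; E means the last 4 symbols are `0001`. Only E accepts. On a mismatch, fall back to the longest proper suffix that is still a prefix of `0001`.
A 5-state machine:
       0  1 
>  A   B  A 
   B   C  A 
   C   D  A 
   D   D  E 
 * E   B  A 
(> = start, * = accepting)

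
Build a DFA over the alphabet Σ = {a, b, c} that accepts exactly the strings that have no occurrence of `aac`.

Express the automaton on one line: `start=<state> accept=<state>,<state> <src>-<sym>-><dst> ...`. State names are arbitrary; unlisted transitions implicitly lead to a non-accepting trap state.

Track partial matches of the forbidden pattern `aac`. State q3 is a dead state reached once `aac` has occurred; every other state accepts. q0 means no part of `aac` is currently matched.
4 states suffice.
        a   b   c  
>* q0   q1  q0  q0 
 * q1   q2  q0  q0 
 * q2   q2  q0  q3 
   q3   q3  q3  q3 
(> = start, * = accepting)

start=q0 accept=q0,q1,q2 q0-a->q1 q0-b->q0 q0-c->q0 q1-a->q2 q1-b->q0 q1-c->q0 q2-a->q2 q2-b->q0 q2-c->q3 q3-a->q3 q3-b->q3 q3-c->q3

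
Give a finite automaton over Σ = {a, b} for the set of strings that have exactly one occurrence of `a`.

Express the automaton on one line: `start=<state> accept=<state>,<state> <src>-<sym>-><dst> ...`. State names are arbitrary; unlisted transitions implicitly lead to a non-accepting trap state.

Only the number of `a`s matters, and only up to 2. Make a chain q0 → q1 → q2 advanced by each `a` (with q2 absorbing); every other symbol self-loops. The accepting set is {q1}.
A 3-state machine:
        a   b  
>  q0   q1  q0 
 * q1   q2  q1 
   q2   q2  q2 
(> = start, * = accepting)

start=q0 accept=q1 q0-a->q1 q0-b->q0 q1-a->q2 q1-b->q1 q2-a->q2 q2-b->q2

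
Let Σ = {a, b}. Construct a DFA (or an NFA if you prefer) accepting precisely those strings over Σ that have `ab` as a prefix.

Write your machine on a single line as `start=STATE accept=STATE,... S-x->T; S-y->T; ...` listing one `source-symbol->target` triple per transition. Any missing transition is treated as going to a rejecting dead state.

start=q0; accept=q2; q0-a->q1; q0-b->q3; q1-a->q3; q1-b->q2; q2-a->q2; q2-b->q2; q3-a->q3; q3-b->q3

Check the first 2 symbols one by one: q0 through q1 record how many have matched `ab` so far; any wrong symbol goes to the dead state q3. After all 2 match we enter the accepting sink q2.
4 states suffice.
        a   b  
>  q0   q1  q3 
   q1   q3  q2 
 * q2   q2  q2 
   q3   q3  q3 
(> = start, * = accepting)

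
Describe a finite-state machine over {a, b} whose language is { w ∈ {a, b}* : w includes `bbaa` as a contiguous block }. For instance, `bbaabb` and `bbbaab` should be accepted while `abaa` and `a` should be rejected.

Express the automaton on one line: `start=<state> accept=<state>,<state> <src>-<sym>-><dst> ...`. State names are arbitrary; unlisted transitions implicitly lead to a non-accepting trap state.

start=q0 accept=q4 q0-a->q0 q0-b->q1 q1-a->q0 q1-b->q2 q2-a->q3 q2-b->q2 q3-a->q4 q3-b->q1 q4-a->q4 q4-b->q4

Track how much of `bbaa` has been matched so far: state q0 is no progress, q4 is the absorbing accept state reached once `bbaa` has occurred. Intermediate states record partial matches; on a mismatch, fall back to the longest reusable overlap.
5 states suffice.
        a   b  
>  q0   q0  q1 
   q1   q0  q2 
   q2   q3  q2 
   q3   q4  q1 
 * q4   q4  q4 
(> = start, * = accepting)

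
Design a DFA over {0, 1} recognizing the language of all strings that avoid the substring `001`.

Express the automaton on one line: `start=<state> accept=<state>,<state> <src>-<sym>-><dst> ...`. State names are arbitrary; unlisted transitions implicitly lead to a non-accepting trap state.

This is the complement of 'contains `001`'. Use the same substring-matching states — q0 through q3 holding how much of `001` has just been matched — but flip the accepting set: everything except the trap q3 accepts.
4 states suffice.
        0   1  
>* q0   q1  q0 
 * q1   q2  q0 
 * q2   q2  q3 
   q3   q3  q3 
(> = start, * = accepting)

start=q0 accept=q0,q1,q2 q0-0->q1 q0-1->q0 q1-0->q2 q1-1->q0 q2-0->q2 q2-1->q3 q3-0->q3 q3-1->q3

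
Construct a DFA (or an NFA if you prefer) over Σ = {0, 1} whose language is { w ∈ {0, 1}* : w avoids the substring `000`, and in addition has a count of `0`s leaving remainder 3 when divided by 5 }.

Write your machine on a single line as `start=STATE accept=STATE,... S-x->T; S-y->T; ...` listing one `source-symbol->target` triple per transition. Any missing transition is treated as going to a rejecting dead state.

Run two small machines in parallel and take their product. One (4 states) tracks partial matches of the forbidden pattern `000`; the other (5 states) tracks the count of `0`s modulo 5. Each combined state is a pair, one component from each; accept when both components accept.
With 20 states:
          0    1  
>  q0     q1   q0 
   q1     q2   q3 
   q2     q4   q5 
   q3     q6   q3 
   q4     q7   q4 
   q5     q8   q5 
   q6     q9   q5 
   q7    q10   q7 
 * q8    q11  q12 
 * q9     q7  q12 
   q10   q13  q10 
   q11   q10  q14 
 * q12   q15  q12 
   q13   q16  q13 
   q14   q17  q14 
   q15   q18  q14 
   q16    q4  q16 
   q17   q19   q0 
   q18   q13   q0 
   q19   q16   q3 
(> = start, * = accepting)

start=q0; accept=q8,q9,q12; q0-0->q1; q0-1->q0; q1-0->q2; q1-1->q3; q2-0->q4; q2-1->q5; q3-0->q6; q3-1->q3; q4-0->q7; q4-1->q4; q5-0->q8; q5-1->q5; q6-0->q9; q6-1->q5; q7-0->q10; q7-1->q7; q8-0->q11; q8-1->q12; q9-0->q7; q9-1->q12; q10-0->q13; q10-1->q10; q11-0->q10; q11-1->q14; q12-0->q15; q12-1->q12; q13-0->q16; q13-1->q13; q14-0->q17; q14-1->q14; q15-0->q18; q15-1->q14; q16-0->q4; q16-1->q16; q17-0->q19; q17-1->q0; q18-0->q13; q18-1->q0; q19-0->q16; q19-1->q3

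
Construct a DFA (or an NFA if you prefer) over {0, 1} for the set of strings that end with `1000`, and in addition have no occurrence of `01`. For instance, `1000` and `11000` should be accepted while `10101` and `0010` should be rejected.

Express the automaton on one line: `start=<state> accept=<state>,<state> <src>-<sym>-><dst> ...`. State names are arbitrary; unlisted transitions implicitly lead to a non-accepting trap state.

start=q0 accept=q5 q0-0->q1 q0-1->q2 q1-0->q1 q1-1->q1 q2-0->q3 q2-1->q2 q3-0->q4 q3-1->q1 q4-0->q5 q4-1->q1 q5-0->q1 q5-1->q1

Build one automaton per condition and run them in lockstep. The first has 5 states tracking how much of the suffix `1000` has currently been matched; the second has 3 states tracking partial matches of the forbidden pattern `01`. A product state is a pair (one from each), accepting exactly when both do. After merging equivalent states the machine shrinks.
With 6 states:
        0   1  
>  q0   q1  q2 
   q1   q1  q1 
   q2   q3  q2 
   q3   q4  q1 
   q4   q5  q1 
 * q5   q1  q1 
(> = start, * = accepting)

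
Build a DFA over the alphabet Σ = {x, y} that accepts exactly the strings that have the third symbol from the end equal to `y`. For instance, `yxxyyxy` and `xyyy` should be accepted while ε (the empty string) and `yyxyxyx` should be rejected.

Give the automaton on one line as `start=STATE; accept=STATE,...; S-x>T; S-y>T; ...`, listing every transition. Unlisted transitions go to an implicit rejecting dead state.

start=q0; accept=q11,q12,q13,q14; q0-x>q1; q0-y>q2; q1-x>q3; q1-y>q4; q2-x>q5; q2-y>q6; q3-x>q7; q3-y>q8; q4-x>q9; q4-y>q10; q5-x>q11; q5-y>q12; q6-x>q13; q6-y>q14; q7-x>q7; q7-y>q8; q8-x>q9; q8-y>q10; q9-x>q11; q9-y>q12; q10-x>q13; q10-y>q14; q11-x>q7; q11-y>q8; q12-x>q9; q12-y>q10; q13-x>q11; q13-y>q12; q14-x>q13; q14-y>q14

Because acceptance depends on a position counted from the end, the machine has to buffer the most recent 3 symbols. Make each state the string of the last up-to-3 symbols read; on input `x` shift the window left and append `x`. Accept when the buffered window has length 3 and begins with `y`.
With 15 states:
          x    y  
>  q0     q1   q2 
   q1     q3   q4 
   q2     q5   q6 
   q3     q7   q8 
   q4     q9  q10 
   q5    q11  q12 
   q6    q13  q14 
   q7     q7   q8 
   q8     q9  q10 
   q9    q11  q12 
   q10   q13  q14 
 * q11    q7   q8 
 * q12    q9  q10 
 * q13   q11  q12 
 * q14   q13  q14 
(> = start, * = accepting)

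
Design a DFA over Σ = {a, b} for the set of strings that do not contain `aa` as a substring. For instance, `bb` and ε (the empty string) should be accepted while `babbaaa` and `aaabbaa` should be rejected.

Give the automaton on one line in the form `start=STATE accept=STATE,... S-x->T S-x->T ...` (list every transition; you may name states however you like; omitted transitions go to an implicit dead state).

start=q0 accept=q0,q1 q0-a->q1 q0-b->q0 q1-a->q2 q1-b->q0 q2-a->q2 q2-b->q2

This is the complement of 'contains `aa`'. Use the same substring-matching states — q0 through q2 holding how much of `aa` has just been matched — but flip the accepting set: everything except the trap q2 accepts.
With 3 states:
        a   b  
>* q0   q1  q0 
 * q1   q2  q0 
   q2   q2  q2 
(> = start, * = accepting)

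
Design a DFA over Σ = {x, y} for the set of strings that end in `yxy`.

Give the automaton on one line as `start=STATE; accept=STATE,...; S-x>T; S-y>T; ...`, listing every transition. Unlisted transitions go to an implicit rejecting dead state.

Let each state record the length of the longest suffix of the input read so far that is also a prefix of `yxy`. s1 means the last symbol is `y`; s2 means the last 2 symbols are `yx`; s3 means the last 3 symbols are `yxy`. Accept only at s3, where the string currently ends in `yxy`.
        x   y  
>  s0   s0  s1 
   s1   s2  s1 
   s2   s0  s3 
 * s3   s2  s1 
(> = start, * = accepting)

start=s0; accept=s3; s0-x>s0; s0-y>s1; s1-x>s2; s1-y>s1; s2-x>s0; s2-y>s3; s3-x>s2; s3-y>s1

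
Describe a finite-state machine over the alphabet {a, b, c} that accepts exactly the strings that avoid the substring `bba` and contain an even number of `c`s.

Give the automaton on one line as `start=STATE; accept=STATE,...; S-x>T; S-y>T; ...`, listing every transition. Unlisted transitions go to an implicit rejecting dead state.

Build one automaton per condition and run them in lockstep. One (4 states) tracks partial matches of the forbidden pattern `bba`; the other (2 states) tracks the count of `c`s modulo 2. Each combined state is a pair, one component from each; accept when both components accept. Equivalent product states are then merged.
With 7 states:
        a   b   c  
>* s0   s0  s1  s2 
 * s1   s0  s3  s2 
   s2   s2  s4  s0 
 * s3   s5  s3  s2 
   s4   s2  s6  s0 
   s5   s5  s5  s5 
   s6   s5  s6  s0 
(> = start, * = accepting)

start=s0; accept=s0,s1,s3; s0-a>s0; s0-b>s1; s0-c>s2; s1-a>s0; s1-b>s3; s1-c>s2; s2-a>s2; s2-b>s4; s2-c>s0; s3-a>s5; s3-b>s3; s3-c>s2; s4-a>s2; s4-b>s6; s4-c>s0; s5-a>s5; s5-b>s5; s5-c>s5; s6-a>s5; s6-b>s6; s6-c>s0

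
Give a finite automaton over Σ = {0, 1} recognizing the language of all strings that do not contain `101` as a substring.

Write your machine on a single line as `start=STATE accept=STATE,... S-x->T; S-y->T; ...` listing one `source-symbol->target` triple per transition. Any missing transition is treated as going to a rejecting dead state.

start=q0; accept=q0,q1,q2; q0-0->q0; q0-1->q1; q1-0->q2; q1-1->q1; q2-0->q0; q2-1->q3; q3-0->q3; q3-1->q3

This is the complement of 'contains `101`'. Use the same substring-matching states — q0 through q3 holding how much of `101` has just been matched — but flip the accepting set: everything except the trap q3 accepts.
4 states suffice.
        0   1  
>* q0   q0  q1 
 * q1   q2  q1 
 * q2   q0  q3 
   q3   q3  q3 
(> = start, * = accepting)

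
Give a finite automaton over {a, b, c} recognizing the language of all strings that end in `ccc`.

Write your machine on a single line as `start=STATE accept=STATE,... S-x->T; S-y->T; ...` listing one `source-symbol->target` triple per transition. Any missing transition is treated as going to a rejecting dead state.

start=q0; accept=q3; q0-a->q0; q0-b->q0; q0-c->q1; q1-a->q0; q1-b->q0; q1-c->q2; q2-a->q0; q2-b->q0; q2-c->q3; q3-a->q0; q3-b->q0; q3-c->q3

Remember how much of `ccc` the current input suffix matches. State q0 means no match yet; q1 means the last symbol is `c`; q2 means the last 2 symbols are `cc`; q3 means the last 3 symbols are `ccc`. Only q3 accepts. On a mismatch, fall back to the longest proper suffix that is still a prefix of `ccc`.
        a   b   c  
>  q0   q0  q0  q1 
   q1   q0  q0  q2 
   q2   q0  q0  q3 
 * q3   q0  q0  q3 
(> = start, * = accepting)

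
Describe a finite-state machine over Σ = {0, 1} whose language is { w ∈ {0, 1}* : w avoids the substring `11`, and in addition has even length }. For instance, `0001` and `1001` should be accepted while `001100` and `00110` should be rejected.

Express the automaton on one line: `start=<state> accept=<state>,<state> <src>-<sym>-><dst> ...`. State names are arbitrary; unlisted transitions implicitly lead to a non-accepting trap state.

start=A accept=A,D A-0->B A-1->C B-0->A B-1->D C-0->A C-1->E D-0->B D-1->E E-0->E E-1->E

Run two small machines in parallel and take their product. One (3 states) tracks partial matches of the forbidden pattern `11`; the other (2 states) tracks the input length modulo 2. Each combined state is a pair, one component from each; accept when both components accept. Equivalent product states are then merged.
A 5-state machine:
       0  1 
>* A   B  C 
   B   A  D 
   C   A  E 
 * D   B  E 
   E   E  E 
(> = start, * = accepting)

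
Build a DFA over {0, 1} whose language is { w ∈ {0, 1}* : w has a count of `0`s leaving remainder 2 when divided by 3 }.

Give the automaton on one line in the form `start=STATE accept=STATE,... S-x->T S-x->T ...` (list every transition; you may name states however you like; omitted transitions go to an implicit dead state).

The only thing that matters is how many `0`s have appeared, reduced mod 3. Use one state per residue: S0 for 0, …, S2 for 2. Reading `0` moves to the next residue; anything else stays put. S2 is accepting.
        0   1  
>  S0   S1  S0 
   S1   S2  S1 
 * S2   S0  S2 
(> = start, * = accepting)

start=S0 accept=S2 S0-0->S1 S0-1->S0 S1-0->S2 S1-1->S1 S2-0->S0 S2-1->S2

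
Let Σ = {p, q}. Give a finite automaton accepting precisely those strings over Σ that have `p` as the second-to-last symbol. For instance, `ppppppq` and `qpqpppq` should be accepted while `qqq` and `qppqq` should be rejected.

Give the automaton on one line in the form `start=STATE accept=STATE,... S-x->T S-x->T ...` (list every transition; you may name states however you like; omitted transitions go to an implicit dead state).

Because acceptance depends on a position counted from the end, the machine has to buffer the most recent 2 symbols. Make each state the string of the last up-to-2 symbols read; on input `x` shift the window left and append `x`. Accept when the buffered window has length 2 and begins with `p`.
7 states suffice.
        p   q  
>  s0   s1  s2 
   s1   s3  s4 
   s2   s5  s6 
 * s3   s3  s4 
 * s4   s5  s6 
   s5   s3  s4 
   s6   s5  s6 
(> = start, * = accepting)

start=s0 accept=s3,s4 s0-p->s1 s0-q->s2 s1-p->s3 s1-q->s4 s2-p->s5 s2-q->s6 s3-p->s3 s3-q->s4 s4-p->s5 s4-q->s6 s5-p->s3 s5-q->s4 s6-p->s5 s6-q->s6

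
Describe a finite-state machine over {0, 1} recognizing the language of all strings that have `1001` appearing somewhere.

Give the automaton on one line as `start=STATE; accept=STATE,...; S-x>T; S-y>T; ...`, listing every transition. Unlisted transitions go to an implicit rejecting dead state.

Track how much of `1001` has been matched so far: state q0 is no progress, q4 is the absorbing accept state reached once `1001` has occurred. Intermediate states record partial matches; on a mismatch, fall back to the longest reusable overlap.
5 states suffice.
        0   1  
>  q0   q0  q1 
   q1   q2  q1 
   q2   q3  q1 
   q3   q0  q4 
 * q4   q4  q4 
(> = start, * = accepting)

start=q0; accept=q4; q0-0>q0; q0-1>q1; q1-0>q2; q1-1>q1; q2-0>q3; q2-1>q1; q3-0>q0; q3-1>q4; q4-0>q4; q4-1>q4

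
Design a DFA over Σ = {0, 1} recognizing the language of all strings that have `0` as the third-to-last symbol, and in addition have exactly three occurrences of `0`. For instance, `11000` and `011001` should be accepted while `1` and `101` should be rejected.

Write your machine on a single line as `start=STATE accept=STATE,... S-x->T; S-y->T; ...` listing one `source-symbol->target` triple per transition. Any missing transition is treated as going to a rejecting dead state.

Run two small machines in parallel and take their product. The first has 15 states tracking the last 3 symbols read; the second has 5 states tracking the count of `0`s, saturating at 4. A product state is a pair (one from each), accepting exactly when both do. Minimizing collapses redundant product states.
With 15 states:
          0    1  
>  S0     S1   S0 
   S1     S2   S3 
   S2     S4   S5 
   S3     S6   S3 
 * S4     S7   S8 
   S5     S9  S10 
   S6    S11   S5 
   S7     S7   S7 
 * S8     S7  S12 
 * S9     S7  S13 
   S10   S14  S10 
   S11    S7   S8 
 * S12    S7   S7 
   S13    S7  S12 
   S14    S7  S13 
(> = start, * = accepting)

start=S0; accept=S4,S8,S9,S12; S0-0->S1; S0-1->S0; S1-0->S2; S1-1->S3; S2-0->S4; S2-1->S5; S3-0->S6; S3-1->S3; S4-0->S7; S4-1->S8; S5-0->S9; S5-1->S10; S6-0->S11; S6-1->S5; S7-0->S7; S7-1->S7; S8-0->S7; S8-1->S12; S9-0->S7; S9-1->S13; S10-0->S14; S10-1->S10; S11-0->S7; S11-1->S8; S12-0->S7; S12-1->S7; S13-0->S7; S13-1->S12; S14-0->S7; S14-1->S13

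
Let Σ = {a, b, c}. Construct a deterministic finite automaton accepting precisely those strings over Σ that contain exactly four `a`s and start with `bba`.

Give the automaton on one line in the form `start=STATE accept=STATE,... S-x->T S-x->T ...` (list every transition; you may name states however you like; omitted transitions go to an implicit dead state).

Handle the two conditions separately and then intersect. The first has 6 states tracking the count of `a`s, saturating at 5; the second has 5 states tracking whether the input so far still matches the prefix `bba`. A product state is a pair (one from each), accepting exactly when both do. Minimizing collapses redundant product states.
An 8-state machine:
        a   b   c  
>  s0   s1  s2  s1 
   s1   s1  s1  s1 
   s2   s1  s3  s1 
   s3   s4  s1  s1 
   s4   s5  s4  s4 
   s5   s6  s5  s5 
   s6   s7  s6  s6 
 * s7   s1  s7  s7 
(> = start, * = accepting)

start=s0 accept=s7 s0-a->s1 s0-b->s2 s0-c->s1 s1-a->s1 s1-b->s1 s1-c->s1 s2-a->s1 s2-b->s3 s2-c->s1 s3-a->s4 s3-b->s1 s3-c->s1 s4-a->s5 s4-b->s4 s4-c->s4 s5-a->s6 s5-b->s5 s5-c->s5 s6-a->s7 s6-b->s6 s6-c->s6 s7-a->s1 s7-b->s7 s7-c->s7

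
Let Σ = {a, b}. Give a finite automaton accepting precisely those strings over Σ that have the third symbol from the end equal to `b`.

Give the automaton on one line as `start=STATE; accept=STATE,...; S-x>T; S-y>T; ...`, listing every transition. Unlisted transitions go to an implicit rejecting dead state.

A DFA must remember the last 3 symbols (since which symbol is third-to-last isn't known until the input ends). Use one state per possible window of the last ≤3 symbols; accept from those whose window starts with `b`.
A 15-state machine:
          a    b  
>  s0     s1   s2 
   s1     s3   s4 
   s2     s5   s6 
   s3     s7   s8 
   s4     s9  s10 
   s5    s11  s12 
   s6    s13  s14 
   s7     s7   s8 
   s8     s9  s10 
   s9    s11  s12 
   s10   s13  s14 
 * s11    s7   s8 
 * s12    s9  s10 
 * s13   s11  s12 
 * s14   s13  s14 
(> = start, * = accepting)

start=s0; accept=s11,s12,s13,s14; s0-a>s1; s0-b>s2; s1-a>s3; s1-b>s4; s2-a>s5; s2-b>s6; s3-a>s7; s3-b>s8; s4-a>s9; s4-b>s10; s5-a>s11; s5-b>s12; s6-a>s13; s6-b>s14; s7-a>s7; s7-b>s8; s8-a>s9; s8-b>s10; s9-a>s11; s9-b>s12; s10-a>s13; s10-b>s14; s11-a>s7; s11-b>s8; s12-a>s9; s12-b>s10; s13-a>s11; s13-b>s12; s14-a>s13; s14-b>s14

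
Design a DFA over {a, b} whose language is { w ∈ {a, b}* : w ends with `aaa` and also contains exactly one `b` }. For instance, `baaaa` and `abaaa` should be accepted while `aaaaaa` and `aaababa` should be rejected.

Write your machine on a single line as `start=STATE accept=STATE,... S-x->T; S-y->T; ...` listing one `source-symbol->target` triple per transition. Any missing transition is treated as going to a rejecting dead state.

Handle the two conditions separately and then intersect. The first has 4 states tracking how much of the suffix `aaa` has currently been matched; the second has 3 states tracking the count of `b`s, saturating at 2. A product state is a pair (one from each), accepting exactly when both do. After merging equivalent states the machine shrinks.
6 states suffice.
        a   b  
>  s0   s0  s1 
   s1   s2  s3 
   s2   s4  s3 
   s3   s3  s3 
   s4   s5  s3 
 * s5   s5  s3 
(> = start, * = accepting)

start=s0; accept=s5; s0-a->s0; s0-b->s1; s1-a->s2; s1-b->s3; s2-a->s4; s2-b->s3; s3-a->s3; s3-b->s3; s4-a->s5; s4-b->s3; s5-a->s5; s5-b->s3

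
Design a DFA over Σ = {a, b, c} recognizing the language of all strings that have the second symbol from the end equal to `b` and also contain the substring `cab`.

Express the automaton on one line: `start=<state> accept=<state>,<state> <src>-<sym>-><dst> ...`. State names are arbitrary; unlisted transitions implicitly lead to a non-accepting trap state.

Run two small machines in parallel and take their product. The first has 13 states tracking the last 2 symbols read; the second has 4 states tracking whether and how much of `cab` has been seen. A product state is a pair (one from each), accepting exactly when both do. Minimizing collapses redundant product states.
        a   b   c  
>  s0   s0  s0  s1 
   s1   s2  s0  s1 
   s2   s0  s3  s1 
   s3   s4  s5  s4 
 * s4   s6  s3  s6 
 * s5   s4  s5  s4 
   s6   s6  s3  s6 
(> = start, * = accepting)

start=s0 accept=s4,s5 s0-a->s0 s0-b->s0 s0-c->s1 s1-a->s2 s1-b->s0 s1-c->s1 s2-a->s0 s2-b->s3 s2-c->s1 s3-a->s4 s3-b->s5 s3-c->s4 s4-a->s6 s4-b->s3 s4-c->s6 s5-a->s4 s5-b->s5 s5-c->s4 s6-a->s6 s6-b->s3 s6-c->s6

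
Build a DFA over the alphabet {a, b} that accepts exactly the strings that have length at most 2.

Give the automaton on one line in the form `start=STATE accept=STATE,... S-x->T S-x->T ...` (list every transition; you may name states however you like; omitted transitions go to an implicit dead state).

We only need to distinguish lengths 0, 1, …, 2, and '>2'. Chain q0 → q1 → q2 → q3 on every symbol, with q3 looping. Accepting states: {q0, q1, q2}.
4 states suffice.
        a   b  
>* q0   q1  q1 
 * q1   q2  q2 
 * q2   q3  q3 
   q3   q3  q3 
(> = start, * = accepting)

start=q0 accept=q0,q1,q2 q0-a->q1 q0-b->q1 q1-a->q2 q1-b->q2 q2-a->q3 q2-b->q3 q3-a->q3 q3-b->q3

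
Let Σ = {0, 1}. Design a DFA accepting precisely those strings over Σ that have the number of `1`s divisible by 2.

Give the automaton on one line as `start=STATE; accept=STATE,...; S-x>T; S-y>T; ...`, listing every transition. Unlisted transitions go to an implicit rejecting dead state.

The only thing that matters is how many `1`s have appeared, reduced mod 2. Use one state per residue: q0 for 0, …, q1 for 1. Reading `1` moves to the next residue; anything else stays put. q0 is accepting.
        0   1  
>* q0   q0  q1 
   q1   q1  q0 
(> = start, * = accepting)

start=q0; accept=q0; q0-0>q0; q0-1>q1; q1-0>q1; q1-1>q0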